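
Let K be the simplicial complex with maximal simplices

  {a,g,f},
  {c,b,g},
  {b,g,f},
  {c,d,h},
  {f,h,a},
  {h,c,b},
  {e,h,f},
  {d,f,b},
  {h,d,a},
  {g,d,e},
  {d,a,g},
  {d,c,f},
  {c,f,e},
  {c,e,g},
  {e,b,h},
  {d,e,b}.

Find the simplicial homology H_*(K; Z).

H_0 ≅ Z,  H_1 ≅ Z^2,  H_2 ≅ Z.

Order the vertices as a < b < c < d < e < f < g < h. Listing each simplex with vertices in this order, K has dimension 2 with simplices:

  0-simplices (8): a, b, c, d, e, f, g, h
  1-simplices (24): ad, af, ag, ah, bc, bd, be, bf, bg, bh, cd, ce, cf, cg, ch, de, df, dg, dh, ef, eg, eh, fg, fh
  2-simplices (16): adg, adh, afg, afh, bcg, bch, bde, bdf, beh, bfg, cdf, cdh, cef, ceg, deg, efh

Hence C_0 ≅ Z^8, C_1 ≅ Z^24, C_2 ≅ Z^16.

The boundary map ∂_1: C_1 → C_0 sends each edge [p,q] (with p < q) to q − p.
This gives a 8×24 integer matrix of rank 7; reducing to Smith normal form yields diagonal entries (1,1,1,1,1,1,1).

∂_2: C_2 → C_1 maps a triangle to the signed sum of its edges. For instance
  ∂beh = eh − bh + be,
  ∂adg = dg − ag + ad.
As a 24×16 matrix over Z this has rank 15, with invariant factors (1,1,1,1,1,1,1,1,1,1,1,1,1,1,1).

Reading off H_k = ker ∂_k / im ∂_{k+1}:

  H_0: rank C_0 − rank ∂_1 = 8 − 7 = 1, and the invariant factors of ∂_1 are all 1, so H_0 = Z.
  H_1: rank ker ∂_1 − rank ∂_2 = (24 − 7) − 15 = 2, and the invariant factors of ∂_2 are all 1, so H_1 = Z^2.
  H_2: rank ker ∂_2 − rank ∂_3 = (16 − 15) − 0 = 1, and there is no ∂_3, so H_2 = Z.

(K is a triangulation of the torus T^2.)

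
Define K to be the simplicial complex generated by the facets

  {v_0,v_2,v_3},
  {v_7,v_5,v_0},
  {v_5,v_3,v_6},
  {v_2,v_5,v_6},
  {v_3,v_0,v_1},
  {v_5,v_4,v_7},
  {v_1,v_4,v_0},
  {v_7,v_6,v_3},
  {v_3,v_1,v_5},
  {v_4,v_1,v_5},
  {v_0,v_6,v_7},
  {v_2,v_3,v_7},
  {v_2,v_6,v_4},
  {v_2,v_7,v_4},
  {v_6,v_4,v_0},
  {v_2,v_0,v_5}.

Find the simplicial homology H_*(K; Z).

H_0 ≅ Z,  H_1 ≅ Z^2,  H_2 ≅ Z.

Fix the vertex order v_0 < v_1 < v_2 < v_3 < v_4 < v_5 < v_6 < v_7 and write every simplex with vertices in increasing order. Then dim K = 2 and the simplices of K are:

  0-simplices (8): [v_0], [v_1], [v_2], [v_3], [v_4], [v_5], [v_6], [v_7]
  1-simplices (24): (24 of them)
  2-simplices (16): (16 of them)

so the chain groups are C_0 ≅ Z^8, C_1 ≅ Z^24, C_2 ≅ Z^16.

∂_1: C_1 → C_0 maps an edge to its endpoints' difference, ∂[p,q] = q − p.
As a 8×24 matrix over Z this has rank 7, with invariant factors (1,1,1,1,1,1,1).

Boundary ∂_2: C_2 → C_1 sends each 2-simplex [p,q,r] to [q,r] − [p,r] + [p,q]. For instance
  ∂[v_0,v_2,v_5] = [v_2,v_5] − [v_0,v_5] + [v_0,v_2],
  ∂[v_2,v_4,v_6] = [v_4,v_6] − [v_2,v_6] + [v_2,v_4].
As a 24×16 matrix over Z this has rank 15, with invariant factors (1,1,1,1,1,1,1,1,1,1,1,1,1,1,1).

Now H_k = ker ∂_k / im ∂_{k+1}, so:

  H_0: rank C_0 − rank ∂_1 = 8 − 7 = 1, and the invariant factors of ∂_1 are all 1, so H_0 ≅ Z.
  H_1: rank ker ∂_1 − rank ∂_2 = (24 − 7) − 15 = 2, and the invariant factors of ∂_2 are all 1, so H_1 ≅ Z^2.
  H_2: rank ker ∂_2 − rank ∂_3 = (16 − 15) − 0 = 1, and there is no ∂_3, so H_2 ≅ Z.

As a check, the Euler characteristic is 8 − 24 + 16 = 0, which agrees with 1 − 2 + 1 = 0.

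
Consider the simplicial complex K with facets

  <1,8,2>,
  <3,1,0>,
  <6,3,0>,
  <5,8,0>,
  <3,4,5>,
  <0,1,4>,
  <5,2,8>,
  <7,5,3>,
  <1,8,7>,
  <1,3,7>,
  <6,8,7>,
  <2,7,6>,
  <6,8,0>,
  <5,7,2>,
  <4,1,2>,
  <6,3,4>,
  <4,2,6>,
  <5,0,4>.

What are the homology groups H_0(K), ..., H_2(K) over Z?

Fix the vertex order 0 < 1 < 2 < 3 < 4 < 5 < 6 < 7 < 8 and write every simplex with vertices in increasing order. Then dim K = 2 and the simplices of K are:

  0-simplices (9): [0], [1], [2], [3], [4], [5], [6], [7], [8]
  1-simplices (27): (27 of them)
  2-simplices (18): [0,1,3], [0,1,4], [0,3,6], [0,4,5], [0,5,8], [0,6,8], [1,2,4], [1,2,8], [1,3,7], [1,7,8], [2,4,6], [2,5,7], [2,5,8], [2,6,7], [3,4,5], [3,4,6], [3,5,7], [6,7,8]

giving chain groups C_0 ≅ Z^9, C_1 ≅ Z^27, C_2 ≅ Z^18.

Boundary ∂_1: C_1 → C_0 maps an edge to its endpoints' difference, ∂[p,q] = q − p.
The resulting 9×27 matrix has rank 8, and its Smith normal form has invariant factors (1,1,1,1,1,1,1,1).

The boundary map ∂_2: C_2 → C_1 sends each 2-simplex [p,q,r] to [q,r] − [p,r] + [p,q]. For instance
  ∂[1,3,7] = [3,7] − [1,7] + [1,3],
  ∂[0,5,8] = [5,8] − [0,8] + [0,5].
The 27×18 boundary matrix has rank 18 and Smith normal form diag(1,1,1,1,1,1,1,1,1,1,1,1,1,1,1,1,1,2).

Now H_k = ker ∂_k / im ∂_{k+1}, so:

  H_0: rank C_0 − rank ∂_1 = 9 − 8 = 1, and the invariant factors of ∂_1 are all 1, so H_0 ≅ Z.
  H_1: rank ker ∂_1 − rank ∂_2 = (27 − 8) − 18 = 1, and ∂_2 has invariant factor 2 > 1, so H_1 ≅ Z ⊕ Z/2.
  H_2: rank ker ∂_2 − rank ∂_3 = (18 − 18) − 0 = 0, and there is no ∂_3, so H_2 ≅ 0.

H_0 = Z,  H_1 = Z ⊕ Z/2,  H_2 = 0.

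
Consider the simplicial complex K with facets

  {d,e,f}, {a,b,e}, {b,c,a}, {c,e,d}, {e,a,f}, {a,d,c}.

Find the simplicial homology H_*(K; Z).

H_0 ≅ Z,  H_1 ≅ Z,  H_2 = 0.

Order the vertices as a < b < c < d < e < f. Listing each simplex with vertices in this order, K has dimension 2 with simplices:

  0-simplices (6): a, b, c, d, e, f
  1-simplices (12): ab, ac, ad, ae, af, bc, be, cd, ce, de, df, ef
  2-simplices (6): abc, abe, acd, aef, cde, def

Hence C_0 ≅ Z^6, C_1 ≅ Z^12, C_2 ≅ Z^6.

∂_1: C_1 → C_0 is given by ∂[p,q] = [q] − [p]. For instance
  ∂cd = d − c.
This gives a 6×12 integer matrix of rank 5; reducing to Smith normal form yields diagonal entries (1,1,1,1,1).

Boundary ∂_2: C_2 → C_1 maps a triangle to the signed sum of its edges. For instance
  ∂abe = be − ae + ab,
  ∂aef = ef − af + ae.
As a 12×6 matrix over Z this has rank 6, with invariant factors (1,1,1,1,1,1).

From H_k ≅ ker(∂_k) / im(∂_{k+1}) we obtain:

  H_0: rank C_0 − rank ∂_1 = 6 − 5 = 1, and the invariant factors of ∂_1 are all 1, so H_0 ≅ Z.
  H_1: rank ker ∂_1 − rank ∂_2 = (12 − 5) − 6 = 1, and the invariant factors of ∂_2 are all 1, so H_1 ≅ Z.
  H_2: rank ker ∂_2 − rank ∂_3 = (6 − 6) − 0 = 0, and there is no ∂_3, so H_2 ≅ 0.

As a check, the Euler characteristic is 6 − 12 + 6 = 0, which agrees with 1 − 1 + 0 = 0.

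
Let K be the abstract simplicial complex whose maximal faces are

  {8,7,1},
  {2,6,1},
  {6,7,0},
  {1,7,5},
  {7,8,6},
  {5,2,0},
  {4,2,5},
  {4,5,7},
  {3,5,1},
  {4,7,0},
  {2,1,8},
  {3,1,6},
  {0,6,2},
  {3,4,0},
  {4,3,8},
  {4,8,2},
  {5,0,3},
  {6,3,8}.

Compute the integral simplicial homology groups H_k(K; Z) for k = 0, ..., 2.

H_0 ≅ Z,  H_1 ≅ Z × Z/2,  H_2 = 0.

We work with the vertex ordering 0 < 1 < 2 < 3 < 4 < 5 < 6 < 7 < 8. The simplices of K, each written with vertices in increasing order, are:

  0-simplices (9): [0], [1], [2], [3], [4], [5], [6], [7], [8]
  1-simplices (27): (27 of them)
  2-simplices (18): [0,2,5], [0,2,6], [0,3,4], [0,3,5], [0,4,7], [0,6,7], [1,2,6], [1,2,8], [1,3,5], [1,3,6], [1,5,7], [1,7,8], [2,4,5], [2,4,8], [3,4,8], [3,6,8], [4,5,7], [6,7,8]

giving chain groups C_0 ≅ Z^9, C_1 ≅ Z^27, C_2 ≅ Z^18.

The boundary map ∂_1: C_1 → C_0 maps an edge to its endpoints' difference, ∂[p,q] = q − p. For instance
  ∂[3,6] = [6] − [3].
The resulting 9×27 matrix has rank 8, and its Smith normal form has invariant factors (1,1,1,1,1,1,1,1).

∂_2: C_2 → C_1 acts by ∂[p,q,r] = [q,r] − [p,r] + [p,q]. For instance
  ∂[1,2,8] = [2,8] − [1,8] + [1,2],
  ∂[0,6,7] = [6,7] − [0,7] + [0,6].
The 27×18 boundary matrix has rank 18 and Smith normal form diag(1,1,1,1,1,1,1,1,1,1,1,1,1,1,1,1,1,2).

Computing H_k = (kernel of ∂_k) / (image of ∂_{k+1}):

  H_0: rank C_0 − rank ∂_1 = 9 − 8 = 1, and the invariant factors of ∂_1 are all 1, so H_0 = Z.
  H_1: rank ker ∂_1 − rank ∂_2 = (27 − 8) − 18 = 1, and ∂_2 has invariant factor 2 > 1, so H_1 = Z × Z/2.
  H_2: rank ker ∂_2 − rank ∂_3 = (18 − 18) − 0 = 0, and there is no ∂_3, so H_2 = 0.

As a check, the Euler characteristic is 9 − 27 + 18 = 0, which agrees with 1 − 1 + 0 = 0.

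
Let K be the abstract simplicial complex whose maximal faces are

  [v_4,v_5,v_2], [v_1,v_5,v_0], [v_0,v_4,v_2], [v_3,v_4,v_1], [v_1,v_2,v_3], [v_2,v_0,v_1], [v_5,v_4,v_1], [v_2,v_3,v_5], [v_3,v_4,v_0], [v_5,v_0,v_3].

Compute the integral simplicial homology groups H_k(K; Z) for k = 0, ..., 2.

H_0 = Z,  H_1 = Z/2Z,  H_2 = 0.

K has 6 vertices, 15 edges, 10 triangles.
rank ∂_0 = 0, rank ∂_1 = 5 ⇒ b_0 = 6 − 0 − 5 = 1; all invariant factors of ∂_1 are 1 so no torsion. So H_0 = Z.
rank ∂_1 = 5, rank ∂_2 = 10 ⇒ b_1 = 15 − 5 − 10 = 0; ∂_2 has invariant factor(s) [2] giving torsion. So H_1 = Z/2Z.
rank ∂_2 = 10, rank ∂_3 = 0 ⇒ b_2 = 10 − 10 − 0 = 0. So H_2 = 0.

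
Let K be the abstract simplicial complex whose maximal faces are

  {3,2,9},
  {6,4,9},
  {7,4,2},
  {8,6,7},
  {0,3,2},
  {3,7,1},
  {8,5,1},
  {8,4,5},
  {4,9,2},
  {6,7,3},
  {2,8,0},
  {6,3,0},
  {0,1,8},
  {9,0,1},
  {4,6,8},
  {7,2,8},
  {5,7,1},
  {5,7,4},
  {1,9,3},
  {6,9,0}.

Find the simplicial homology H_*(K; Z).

Order the vertices as 0 < 1 < 2 < 3 < 4 < 5 < 6 < 7 < 8 < 9. Listing each simplex with vertices in this order, K has dimension 2 with simplices:

  0-simplices (10): [0], [1], [2], [3], [4], [5], [6], [7], [8], [9]
  1-simplices (30): (30 of them)
  2-simplices (20): (20 of them)

giving chain groups C_0 ≅ Z^10, C_1 ≅ Z^30, C_2 ≅ Z^20.

The boundary map ∂_1: C_1 → C_0 is given by ∂[p,q] = [q] − [p].
This gives a 10×30 integer matrix of rank 9; reducing to Smith normal form yields diagonal entries (1,1,1,1,1,1,1,1,1).

∂_2: C_2 → C_1 maps a triangle to the signed sum of its edges. For instance
  ∂[1,3,7] = [3,7] − [1,7] + [1,3],
  ∂[4,5,7] = [5,7] − [4,7] + [4,5].
The 30×20 boundary matrix has rank 20 and Smith normal form diag(1,1,1,1,1,1,1,1,1,1,1,1,1,1,1,1,1,1,1,2).

Now H_k = ker ∂_k / im ∂_{k+1}, so:

  H_0: rank C_0 − rank ∂_1 = 10 − 9 = 1, and the invariant factors of ∂_1 are all 1, so H_0 ≅ Z.
  H_1: rank ker ∂_1 − rank ∂_2 = (30 − 9) − 20 = 1, and ∂_2 has invariant factor 2 > 1, so H_1 ≅ Z ⊕ Z_2.
  H_2: rank ker ∂_2 − rank ∂_3 = (20 − 20) − 0 = 0, and there is no ∂_3, so H_2 ≅ 0.

As a check, the Euler characteristic is 10 − 30 + 20 = 0, which agrees with 1 − 1 + 0 = 0.
(K is a triangulation of the Klein bottle.)

H_0 ≅ Z,  H_1 ≅ Z ⊕ Z_2,  H_2 = 0.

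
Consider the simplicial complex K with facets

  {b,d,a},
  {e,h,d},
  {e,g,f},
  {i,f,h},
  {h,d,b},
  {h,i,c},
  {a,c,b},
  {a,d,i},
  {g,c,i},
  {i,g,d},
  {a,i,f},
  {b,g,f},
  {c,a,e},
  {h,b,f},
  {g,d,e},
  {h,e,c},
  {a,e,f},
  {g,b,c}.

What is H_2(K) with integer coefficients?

H_2 = Z.

We work with the vertex ordering a < b < c < d < e < f < g < h < i. The simplices of K, each written with vertices in increasing order, are:

  0-simplices (9): a, b, c, d, e, f, g, h, i
  1-simplices (27): ab, ac, ad, ae, af, ai, bc, bd, bf, bg, bh, ce, cg, ch, ci, de, dg, dh, di, ef, eg, eh, fg, fh, fi, gi, hi
  2-simplices (18): abc, abd, ace, adi, aef, afi, bcg, bdh, bfg, bfh, ceh, cgi, chi, deg, deh, dgi, efg, fhi

so the chain groups are C_0 ≅ Z^9, C_1 ≅ Z^27, C_2 ≅ Z^18.

∂_1: C_1 → C_0 is given by ∂[p,q] = [q] − [p]. For instance
  ∂dh = h − d.
As a 9×27 matrix over Z this has rank 8, with invariant factors (1,1,1,1,1,1,1,1).

Boundary ∂_2: C_2 → C_1 maps a triangle to the signed sum of its edges. For instance
  ∂deh = eh − dh + de,
  ∂bfh = fh − bh + bf.
The resulting 27×18 matrix has rank 17, and its Smith normal form has invariant factors (1,1,1,1,1,1,1,1,1,1,1,1,1,1,1,1,1).

Now H_k = ker ∂_k / im ∂_{k+1}, so:

  H_2: rank ker ∂_2 − rank ∂_3 = (18 − 17) − 0 = 1, and there is no ∂_3, so H_2 ≅ Z.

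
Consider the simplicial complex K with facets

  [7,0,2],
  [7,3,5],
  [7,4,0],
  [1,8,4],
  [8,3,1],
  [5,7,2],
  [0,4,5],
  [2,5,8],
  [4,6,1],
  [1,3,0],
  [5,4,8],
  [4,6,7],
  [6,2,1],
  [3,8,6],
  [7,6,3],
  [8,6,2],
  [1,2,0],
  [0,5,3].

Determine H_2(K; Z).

K has 9 vertices, 27 edges, 18 triangles.
rank ∂_2 = 18, rank ∂_3 = 0 ⇒ b_2 = 18 − 18 − 0 = 0. So H_2 ≅ 0.

H_2 = 0.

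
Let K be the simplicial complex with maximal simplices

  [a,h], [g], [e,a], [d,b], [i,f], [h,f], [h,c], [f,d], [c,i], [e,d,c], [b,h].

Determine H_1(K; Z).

Fix the vertex order a < b < c < d < e < f < g < h < i and write every simplex with vertices in increasing order. Then dim K = 2 and the simplices of K are:

  0-simplices (9): a, b, c, d, e, f, g, h, i
  1-simplices (12): ae, ah, bd, bh, cd, ce, ch, ci, de, df, fh, fi
  2-simplices (1): cde

giving chain groups C_0 ≅ Z^9, C_1 ≅ Z^12, C_2 ≅ Z^1.

Boundary ∂_1: C_1 → C_0 is given by ∂[p,q] = [q] − [p]. For instance
  ∂ce = e − c.
The resulting 9×12 matrix has rank 7, and its Smith normal form has invariant factors (1,1,1,1,1,1,1).

The boundary map ∂_2: C_2 → C_1 sends each 2-simplex [p,q,r] to [q,r] − [p,r] + [p,q]. For instance
  ∂cde = de − ce + cd.
The 12×1 boundary matrix has rank 1 and Smith normal form diag(1).

Computing H_k = (kernel of ∂_k) / (image of ∂_{k+1}):

  H_1: rank ker ∂_1 − rank ∂_2 = (12 − 7) − 1 = 4, and the invariant factors of ∂_2 are all 1, so H_1 ≅ Z^4.

H_1 ≅ Z^4.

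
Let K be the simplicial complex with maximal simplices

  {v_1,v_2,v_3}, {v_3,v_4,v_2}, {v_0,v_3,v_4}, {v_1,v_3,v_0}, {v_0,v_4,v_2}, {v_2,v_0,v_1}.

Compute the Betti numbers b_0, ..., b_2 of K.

We work with the vertex ordering v_0 < v_1 < v_2 < v_3 < v_4. The simplices of K, each written with vertices in increasing order, are:

  0-simplices (5): [v_0], [v_1], [v_2], [v_3], [v_4]
  1-simplices (9): [v_0,v_1], [v_0,v_2], [v_0,v_3], [v_0,v_4], [v_1,v_2], [v_1,v_3], [v_2,v_3], [v_2,v_4], [v_3,v_4]
  2-simplices (6): [v_0,v_1,v_2], [v_0,v_1,v_3], [v_0,v_2,v_4], [v_0,v_3,v_4], [v_1,v_2,v_3], [v_2,v_3,v_4]

giving chain groups C_0 ≅ Z^5, C_1 ≅ Z^9, C_2 ≅ Z^6.

Boundary ∂_1: C_1 → C_0 maps an edge to its endpoints' difference, ∂[p,q] = q − p. For instance
  ∂[v_1,v_2] = [v_2] − [v_1].
The 5×9 boundary matrix has rank 4 and Smith normal form diag(1,1,1,1).

The boundary map ∂_2: C_2 → C_1 maps a triangle to the signed sum of its edges. For instance
  ∂[v_0,v_1,v_3] = [v_1,v_3] − [v_0,v_3] + [v_0,v_1],
  ∂[v_0,v_3,v_4] = [v_3,v_4] − [v_0,v_4] + [v_0,v_3].
As a 9×6 matrix over Z this has rank 5, with invariant factors (1,1,1,1,1).

Reading off H_k = ker ∂_k / im ∂_{k+1}:

  H_0: rank C_0 − rank ∂_1 = 5 − 4 = 1, and the invariant factors of ∂_1 are all 1, so H_0 ≅ Z.
  H_1: rank ker ∂_1 − rank ∂_2 = (9 − 4) − 5 = 0, and the invariant factors of ∂_2 are all 1, so H_1 ≅ 0.
  H_2: rank ker ∂_2 − rank ∂_3 = (6 − 5) − 0 = 1, and there is no ∂_3, so H_2 ≅ Z.

As a check, the Euler characteristic is 5 − 9 + 6 = 2, which agrees with 1 − 0 + 1 = 2.

Hence the Betti numbers are b_0 = 1, b_1 = 0, b_2 = 1.

b_0 = 1, b_1 = 0, b_2 = 1.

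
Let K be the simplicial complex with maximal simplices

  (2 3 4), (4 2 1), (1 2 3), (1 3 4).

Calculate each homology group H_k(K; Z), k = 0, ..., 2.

We work with the vertex ordering 1 < 2 < 3 < 4. The simplices of K, each written with vertices in increasing order, are:

  0-simplices (4): [1], [2], [3], [4]
  1-simplices (6): [1,2], [1,3], [1,4], [2,3], [2,4], [3,4]
  2-simplices (4): [1,2,3], [1,2,4], [1,3,4], [2,3,4]

giving chain groups C_0 ≅ Z^4, C_1 ≅ Z^6, C_2 ≅ Z^4.

The boundary map ∂_1: C_1 → C_0 maps an edge to its endpoints' difference, ∂[p,q] = q − p. For instance
  ∂[1,2] = [2] − [1].
This gives a 4×6 integer matrix of rank 3; reducing to Smith normal form yields diagonal entries (1,1,1).

Boundary ∂_2: C_2 → C_1 acts by ∂[p,q,r] = [q,r] − [p,r] + [p,q]. For instance
  ∂[1,2,4] = [2,4] − [1,4] + [1,2],
  ∂[1,3,4] = [3,4] − [1,4] + [1,3].
This gives a 6×4 integer matrix of rank 3; reducing to Smith normal form yields diagonal entries (1,1,1).

Now H_k = ker ∂_k / im ∂_{k+1}, so:

  H_0: rank C_0 − rank ∂_1 = 4 − 3 = 1, and the invariant factors of ∂_1 are all 1, so H_0 ≅ Z.
  H_1: rank ker ∂_1 − rank ∂_2 = (6 − 3) − 3 = 0, and the invariant factors of ∂_2 are all 1, so H_1 ≅ 0.
  H_2: rank ker ∂_2 − rank ∂_3 = (4 − 3) − 0 = 1, and there is no ∂_3, so H_2 ≅ Z.

As a check, the Euler characteristic is 4 − 6 + 4 = 2, which agrees with 1 − 0 + 1 = 2.

H_0 ≅ Z,  H_1 = 0,  H_2 ≅ Z.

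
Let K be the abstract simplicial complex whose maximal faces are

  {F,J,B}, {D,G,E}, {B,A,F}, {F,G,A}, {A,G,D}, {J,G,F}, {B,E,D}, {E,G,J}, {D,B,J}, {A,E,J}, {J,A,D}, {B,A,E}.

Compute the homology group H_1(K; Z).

Take the total order A < B < D < E < F < G < J on the vertex set. Then K (dimension 2) consists of the simplices:

  0-simplices (7): A, B, D, E, F, G, J
  1-simplices (18): AB, AD, AE, AF, AG, AJ, BD, BE, BF, BJ, DE, DG, DJ, EG, EJ, FG, FJ, GJ
  2-simplices (12): ABE, ABF, ADG, ADJ, AEJ, AFG, BDE, BDJ, BFJ, DEG, EGJ, FGJ

giving chain groups C_0 ≅ Z^7, C_1 ≅ Z^18, C_2 ≅ Z^12.

∂_1: C_1 → C_0 maps an edge to its endpoints' difference, ∂[p,q] = q − p. For instance
  ∂GJ = J − G.
The resulting 7×18 matrix has rank 6, and its Smith normal form has invariant factors (1,1,1,1,1,1).

The boundary map ∂_2: C_2 → C_1 sends each 2-simplex [p,q,r] to [q,r] − [p,r] + [p,q]. For instance
  ∂FGJ = GJ − FJ + FG,
  ∂BDJ = DJ − BJ + BD.
This gives a 18×12 integer matrix of rank 12; reducing to Smith normal form yields diagonal entries (1,1,1,1,1,1,1,1,1,1,1,2).

Now H_k = ker ∂_k / im ∂_{k+1}, so:

  H_1: rank ker ∂_1 − rank ∂_2 = (18 − 6) − 12 = 0, and ∂_2 has invariant factor 2 > 1, so H_1 = Z/2.

H_1 = Z/2.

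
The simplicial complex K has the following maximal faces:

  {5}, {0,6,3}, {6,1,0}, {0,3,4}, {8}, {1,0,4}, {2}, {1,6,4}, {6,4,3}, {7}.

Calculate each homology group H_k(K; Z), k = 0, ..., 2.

Fix the vertex order 0 < 1 < 2 < 3 < 4 < 5 < 6 < 7 < 8 and write every simplex with vertices in increasing order. Then dim K = 2 and the simplices of K are:

  0-simplices (9): [0], [1], [2], [3], [4], [5], [6], [7], [8]
  1-simplices (9): [0,1], [0,3], [0,4], [0,6], [1,4], [1,6], [3,4], [3,6], [4,6]
  2-simplices (6): [0,1,4], [0,1,6], [0,3,4], [0,3,6], [1,4,6], [3,4,6]

so the chain groups are C_0 ≅ Z^9, C_1 ≅ Z^9, C_2 ≅ Z^6.

Boundary ∂_1: C_1 → C_0 is given by ∂[p,q] = [q] − [p].
The resulting 9×9 matrix has rank 4, and its Smith normal form has invariant factors (1,1,1,1).

The boundary map ∂_2: C_2 → C_1 maps a triangle to the signed sum of its edges. For instance
  ∂[0,3,6] = [3,6] − [0,6] + [0,3],
  ∂[0,3,4] = [3,4] − [0,4] + [0,3].
The 9×6 boundary matrix has rank 5 and Smith normal form diag(1,1,1,1,1).

From H_k ≅ ker(∂_k) / im(∂_{k+1}) we obtain:

  H_0: rank C_0 − rank ∂_1 = 9 − 4 = 5, and the invariant factors of ∂_1 are all 1, so H_0 = Z^5.
  H_1: rank ker ∂_1 − rank ∂_2 = (9 − 4) − 5 = 0, and the invariant factors of ∂_2 are all 1, so H_1 = 0.
  H_2: rank ker ∂_2 − rank ∂_3 = (6 − 5) − 0 = 1, and there is no ∂_3, so H_2 = Z.

H_0 ≅ Z^5,  H_1 = 0,  H_2 ≅ Z.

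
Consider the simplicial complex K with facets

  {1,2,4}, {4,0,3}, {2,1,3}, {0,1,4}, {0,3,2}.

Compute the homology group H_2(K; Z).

H_2 ≅ 0.

Fix the vertex order 0 < 1 < 2 < 3 < 4 and write every simplex with vertices in increasing order. Then dim K = 2 and the simplices of K are:

  0-simplices (5): [0], [1], [2], [3], [4]
  1-simplices (10): [0,1], [0,2], [0,3], [0,4], [1,2], [1,3], [1,4], [2,3], [2,4], [3,4]
  2-simplices (5): [0,1,4], [0,2,3], [0,3,4], [1,2,3], [1,2,4]

Hence C_0 ≅ Z^5, C_1 ≅ Z^10, C_2 ≅ Z^5.

The boundary map ∂_1: C_1 → C_0 maps an edge to its endpoints' difference, ∂[p,q] = q − p.
The resulting 5×10 matrix has rank 4, and its Smith normal form has invariant factors (1,1,1,1).

∂_2: C_2 → C_1 sends each 2-simplex [p,q,r] to [q,r] − [p,r] + [p,q]. For instance
  ∂[1,2,3] = [2,3] − [1,3] + [1,2],
  ∂[1,2,4] = [2,4] − [1,4] + [1,2].
As a 10×5 matrix over Z this has rank 5, with invariant factors (1,1,1,1,1).

Now H_k = ker ∂_k / im ∂_{k+1}, so:

  H_2: rank ker ∂_2 − rank ∂_3 = (5 − 5) − 0 = 0, and there is no ∂_3, so H_2 ≅ 0.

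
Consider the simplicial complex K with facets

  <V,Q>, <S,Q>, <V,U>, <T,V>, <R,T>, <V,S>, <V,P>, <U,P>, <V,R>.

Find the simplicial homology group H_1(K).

H_1 = Z^3.

We work with the vertex ordering P < Q < R < S < T < U < V. The simplices of K, each written with vertices in increasing order, are:

  0-simplices (7): P, Q, R, S, T, U, V
  1-simplices (9): PU, PV, QS, QV, RT, RV, SV, TV, UV

Hence C_0 ≅ Z^7, C_1 ≅ Z^9.

∂_1: C_1 → C_0 maps an edge to its endpoints' difference, ∂[p,q] = q − p. For instance
  ∂QV = V − Q.
As a 7×9 matrix over Z this has rank 6, with invariant factors (1,1,1,1,1,1).

Computing H_k = (kernel of ∂_k) / (image of ∂_{k+1}):

  H_1: rank ker ∂_1 − rank ∂_2 = (9 − 6) − 0 = 3, and there is no ∂_2, so H_1 ≅ Z^3.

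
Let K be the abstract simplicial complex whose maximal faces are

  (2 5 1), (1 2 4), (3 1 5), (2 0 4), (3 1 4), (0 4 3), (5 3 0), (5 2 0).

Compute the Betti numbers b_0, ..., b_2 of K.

Order the vertices as 0 < 1 < 2 < 3 < 4 < 5. Listing each simplex with vertices in this order, K has dimension 2 with simplices:

  0-simplices (6): [0], [1], [2], [3], [4], [5]
  1-simplices (12): [0,2], [0,3], [0,4], [0,5], [1,2], [1,3], [1,4], [1,5], [2,4], [2,5], [3,4], [3,5]
  2-simplices (8): [0,2,4], [0,2,5], [0,3,4], [0,3,5], [1,2,4], [1,2,5], [1,3,4], [1,3,5]

Hence C_0 ≅ Z^6, C_1 ≅ Z^12, C_2 ≅ Z^8.

∂_1: C_1 → C_0 maps an edge to its endpoints' difference, ∂[p,q] = q − p. For instance
  ∂[0,2] = [2] − [0].
As a 6×12 matrix over Z this has rank 5, with invariant factors (1,1,1,1,1).

∂_2: C_2 → C_1 sends each 2-simplex [p,q,r] to [q,r] − [p,r] + [p,q]. For instance
  ∂[1,3,4] = [3,4] − [1,4] + [1,3],
  ∂[0,2,4] = [2,4] − [0,4] + [0,2].
As a 12×8 matrix over Z this has rank 7, with invariant factors (1,1,1,1,1,1,1).

Now H_k = ker ∂_k / im ∂_{k+1}, so:

  H_0: rank C_0 − rank ∂_1 = 6 − 5 = 1, and the invariant factors of ∂_1 are all 1, so H_0 ≅ Z.
  H_1: rank ker ∂_1 − rank ∂_2 = (12 − 5) − 7 = 0, and the invariant factors of ∂_2 are all 1, so H_1 ≅ 0.
  H_2: rank ker ∂_2 − rank ∂_3 = (8 − 7) − 0 = 1, and there is no ∂_3, so H_2 ≅ Z.

As a check, the Euler characteristic is 6 − 12 + 8 = 2, which agrees with 1 − 0 + 1 = 2.
(K is a triangulation of the 2-sphere S^2.)

Hence the Betti numbers are b_0 = 1, b_1 = 0, b_2 = 1.

b_0 = 1, b_1 = 0, b_2 = 1.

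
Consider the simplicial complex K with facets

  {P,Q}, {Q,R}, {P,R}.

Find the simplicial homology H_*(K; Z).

K has 3 vertices, 3 edges.
rank ∂_0 = 0, rank ∂_1 = 2 ⇒ b_0 = 3 − 0 − 2 = 1; all invariant factors of ∂_1 are 1 so no torsion. So H_0 ≅ Z.
rank ∂_1 = 2, rank ∂_2 = 0 ⇒ b_1 = 3 − 2 − 0 = 1. So H_1 ≅ Z.

H_0 = Z,  H_1 = Z.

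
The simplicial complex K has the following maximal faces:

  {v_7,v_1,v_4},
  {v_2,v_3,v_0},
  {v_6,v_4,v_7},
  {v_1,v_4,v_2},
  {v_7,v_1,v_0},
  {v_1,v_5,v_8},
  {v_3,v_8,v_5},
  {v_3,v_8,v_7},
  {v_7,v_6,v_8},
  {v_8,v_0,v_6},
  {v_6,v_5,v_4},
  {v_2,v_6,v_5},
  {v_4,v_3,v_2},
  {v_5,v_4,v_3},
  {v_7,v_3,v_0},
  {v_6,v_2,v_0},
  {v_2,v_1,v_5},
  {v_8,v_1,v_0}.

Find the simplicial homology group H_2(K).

H_2 ≅ 0.

Take the total order v_0 < v_1 < v_2 < v_3 < v_4 < v_5 < v_6 < v_7 < v_8 on the vertex set. Then K (dimension 2) consists of the simplices:

  0-simplices (9): [v_0], [v_1], [v_2], [v_3], [v_4], [v_5], [v_6], [v_7], [v_8]
  1-simplices (27): (27 of them)
  2-simplices (18): (18 of them)

so the chain groups are C_0 ≅ Z^9, C_1 ≅ Z^27, C_2 ≅ Z^18.

Boundary ∂_1: C_1 → C_0 is given by ∂[p,q] = [q] − [p]. For instance
  ∂[v_0,v_8] = [v_8] − [v_0].
This gives a 9×27 integer matrix of rank 8; reducing to Smith normal form yields diagonal entries (1,1,1,1,1,1,1,1).

Boundary ∂_2: C_2 → C_1 acts by ∂[p,q,r] = [q,r] − [p,r] + [p,q]. For instance
  ∂[v_0,v_3,v_7] = [v_3,v_7] − [v_0,v_7] + [v_0,v_3],
  ∂[v_3,v_5,v_8] = [v_5,v_8] − [v_3,v_8] + [v_3,v_5].
As a 27×18 matrix over Z this has rank 18, with invariant factors (1,1,1,1,1,1,1,1,1,1,1,1,1,1,1,1,1,2).

Reading off H_k = ker ∂_k / im ∂_{k+1}:

  H_2: rank ker ∂_2 − rank ∂_3 = (18 − 18) − 0 = 0, and there is no ∂_3, so H_2 ≅ 0.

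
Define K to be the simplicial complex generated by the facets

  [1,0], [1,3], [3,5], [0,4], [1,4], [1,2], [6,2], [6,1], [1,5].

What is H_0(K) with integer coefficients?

Fix the vertex order 0 < 1 < 2 < 3 < 4 < 5 < 6 and write every simplex with vertices in increasing order. Then dim K = 1 and the simplices of K are:

  0-simplices (7): [0], [1], [2], [3], [4], [5], [6]
  1-simplices (9): [0,1], [0,4], [1,2], [1,3], [1,4], [1,5], [1,6], [2,6], [3,5]

giving chain groups C_0 ≅ Z^7, C_1 ≅ Z^9.

∂_1: C_1 → C_0 maps an edge to its endpoints' difference, ∂[p,q] = q − p.
The resulting 7×9 matrix has rank 6, and its Smith normal form has invariant factors (1,1,1,1,1,1).

Computing H_k = (kernel of ∂_k) / (image of ∂_{k+1}):

  H_0: rank C_0 − rank ∂_1 = 7 − 6 = 1, and the invariant factors of ∂_1 are all 1, so H_0 ≅ Z.

H_0 = Z.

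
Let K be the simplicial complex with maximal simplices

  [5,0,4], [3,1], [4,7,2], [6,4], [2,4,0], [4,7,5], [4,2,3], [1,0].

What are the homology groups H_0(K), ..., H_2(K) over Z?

H_0 = Z,  H_1 = Z,  H_2 = 0.

Fix the vertex order 0 < 1 < 2 < 3 < 4 < 5 < 6 < 7 and write every simplex with vertices in increasing order. Then dim K = 2 and the simplices of K are:

  0-simplices (8): [0], [1], [2], [3], [4], [5], [6], [7]
  1-simplices (13): [0,1], [0,2], [0,4], [0,5], [1,3], [2,3], [2,4], [2,7], [3,4], [4,5], [4,6], [4,7], [5,7]
  2-simplices (5): [0,2,4], [0,4,5], [2,3,4], [2,4,7], [4,5,7]

Hence C_0 ≅ Z^8, C_1 ≅ Z^13, C_2 ≅ Z^5.

Boundary ∂_1: C_1 → C_0 maps an edge to its endpoints' difference, ∂[p,q] = q − p. For instance
  ∂[2,3] = [3] − [2].
The 8×13 boundary matrix has rank 7 and Smith normal form diag(1,1,1,1,1,1,1).

∂_2: C_2 → C_1 sends each 2-simplex [p,q,r] to [q,r] − [p,r] + [p,q]. For instance
  ∂[0,4,5] = [4,5] − [0,5] + [0,4],
  ∂[2,4,7] = [4,7] − [2,7] + [2,4].
The 13×5 boundary matrix has rank 5 and Smith normal form diag(1,1,1,1,1).

From H_k ≅ ker(∂_k) / im(∂_{k+1}) we obtain:

  H_0: rank C_0 − rank ∂_1 = 8 − 7 = 1, and the invariant factors of ∂_1 are all 1, so H_0 = Z.
  H_1: rank ker ∂_1 − rank ∂_2 = (13 − 7) − 5 = 1, and the invariant factors of ∂_2 are all 1, so H_1 = Z.
  H_2: rank ker ∂_2 − rank ∂_3 = (5 − 5) − 0 = 0, and there is no ∂_3, so H_2 = 0.

As a check, the Euler characteristic is 8 − 13 + 5 = 0, which agrees with 1 − 1 + 0 = 0.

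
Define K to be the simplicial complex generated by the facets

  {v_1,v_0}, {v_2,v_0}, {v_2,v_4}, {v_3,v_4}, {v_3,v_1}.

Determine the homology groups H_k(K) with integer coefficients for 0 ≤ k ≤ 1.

H_0 = Z,  H_1 = Z.

K has 5 vertices, 5 edges.
rank ∂_0 = 0, rank ∂_1 = 4 ⇒ b_0 = 5 − 0 − 4 = 1; all invariant factors of ∂_1 are 1 so no torsion. So H_0 = Z.
rank ∂_1 = 4, rank ∂_2 = 0 ⇒ b_1 = 5 − 4 − 0 = 1. So H_1 = Z.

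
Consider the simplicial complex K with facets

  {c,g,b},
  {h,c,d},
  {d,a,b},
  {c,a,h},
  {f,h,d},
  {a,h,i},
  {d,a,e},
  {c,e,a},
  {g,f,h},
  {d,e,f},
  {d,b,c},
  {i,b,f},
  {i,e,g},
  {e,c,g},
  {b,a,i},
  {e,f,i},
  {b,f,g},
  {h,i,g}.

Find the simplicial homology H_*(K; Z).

H_0 = Z,  H_1 = Z ⊕ Z/2Z,  H_2 = 0.

Take the total order a < b < c < d < e < f < g < h < i on the vertex set. Then K (dimension 2) consists of the simplices:

  0-simplices (9): a, b, c, d, e, f, g, h, i
  1-simplices (27): ab, ac, ad, ae, ah, ai, bc, bd, bf, bg, bi, cd, ce, cg, ch, de, df, dh, ef, eg, ei, fg, fh, fi, gh, gi, hi
  2-simplices (18): abd, abi, ace, ach, ade, ahi, bcd, bcg, bfg, bfi, cdh, ceg, def, dfh, efi, egi, fgh, ghi

giving chain groups C_0 ≅ Z^9, C_1 ≅ Z^27, C_2 ≅ Z^18.

The boundary map ∂_1: C_1 → C_0 sends each edge [p,q] (with p < q) to q − p. For instance
  ∂hi = i − h.
The 9×27 boundary matrix has rank 8 and Smith normal form diag(1,1,1,1,1,1,1,1).

Boundary ∂_2: C_2 → C_1 acts by ∂[p,q,r] = [q,r] − [p,r] + [p,q]. For instance
  ∂ahi = hi − ai + ah,
  ∂fgh = gh − fh + fg.
As a 27×18 matrix over Z this has rank 18, with invariant factors (1,1,1,1,1,1,1,1,1,1,1,1,1,1,1,1,1,2).

Computing H_k = (kernel of ∂_k) / (image of ∂_{k+1}):

  H_0: rank C_0 − rank ∂_1 = 9 − 8 = 1, and the invariant factors of ∂_1 are all 1, so H_0 ≅ Z.
  H_1: rank ker ∂_1 − rank ∂_2 = (27 − 8) − 18 = 1, and ∂_2 has invariant factor 2 > 1, so H_1 ≅ Z ⊕ Z/2Z.
  H_2: rank ker ∂_2 − rank ∂_3 = (18 − 18) − 0 = 0, and there is no ∂_3, so H_2 ≅ 0.

As a check, the Euler characteristic is 9 − 27 + 18 = 0, which agrees with 1 − 1 + 0 = 0.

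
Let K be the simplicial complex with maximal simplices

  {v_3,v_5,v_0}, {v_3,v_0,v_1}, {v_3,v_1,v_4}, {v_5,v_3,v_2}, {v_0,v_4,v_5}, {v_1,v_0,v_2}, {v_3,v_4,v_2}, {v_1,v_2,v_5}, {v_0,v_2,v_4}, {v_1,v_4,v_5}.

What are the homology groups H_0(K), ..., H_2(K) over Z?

H_0 = Z,  H_1 = Z_2,  H_2 = 0.

K has 6 vertices, 15 edges, 10 triangles.
rank ∂_0 = 0, rank ∂_1 = 5 ⇒ b_0 = 6 − 0 − 5 = 1; all invariant factors of ∂_1 are 1 so no torsion. So H_0 = Z.
rank ∂_1 = 5, rank ∂_2 = 10 ⇒ b_1 = 15 − 5 − 10 = 0; ∂_2 has invariant factor(s) [2] giving torsion. So H_1 = Z_2.
rank ∂_2 = 10, rank ∂_3 = 0 ⇒ b_2 = 10 − 10 − 0 = 0. So H_2 = 0.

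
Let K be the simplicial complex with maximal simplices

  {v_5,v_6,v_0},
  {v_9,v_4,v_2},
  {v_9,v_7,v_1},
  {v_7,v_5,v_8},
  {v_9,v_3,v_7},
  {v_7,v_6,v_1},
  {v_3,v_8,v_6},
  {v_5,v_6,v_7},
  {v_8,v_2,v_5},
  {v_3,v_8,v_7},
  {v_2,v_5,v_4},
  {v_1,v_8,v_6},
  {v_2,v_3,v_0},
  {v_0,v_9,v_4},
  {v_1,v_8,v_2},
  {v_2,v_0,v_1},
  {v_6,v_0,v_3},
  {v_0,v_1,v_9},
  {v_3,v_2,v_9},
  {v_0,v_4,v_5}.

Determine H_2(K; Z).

We work with the vertex ordering v_0 < v_1 < v_2 < v_3 < v_4 < v_5 < v_6 < v_7 < v_8 < v_9. The simplices of K, each written with vertices in increasing order, are:

  0-simplices (10): [v_0], [v_1], [v_2], [v_3], [v_4], [v_5], [v_6], [v_7], [v_8], [v_9]
  1-simplices (30): (30 of them)
  2-simplices (20): (20 of them)

so the chain groups are C_0 ≅ Z^10, C_1 ≅ Z^30, C_2 ≅ Z^20.

The boundary map ∂_1: C_1 → C_0 sends each edge [p,q] (with p < q) to q − p. For instance
  ∂[v_0,v_1] = [v_1] − [v_0].
This gives a 10×30 integer matrix of rank 9; reducing to Smith normal form yields diagonal entries (1,1,1,1,1,1,1,1,1).

∂_2: C_2 → C_1 acts by ∂[p,q,r] = [q,r] − [p,r] + [p,q]. For instance
  ∂[v_0,v_3,v_6] = [v_3,v_6] − [v_0,v_6] + [v_0,v_3],
  ∂[v_0,v_2,v_3] = [v_2,v_3] − [v_0,v_3] + [v_0,v_2].
As a 30×20 matrix over Z this has rank 20, with invariant factors (1,1,1,1,1,1,1,1,1,1,1,1,1,1,1,1,1,1,1,2).

From H_k ≅ ker(∂_k) / im(∂_{k+1}) we obtain:

  H_2: rank ker ∂_2 − rank ∂_3 = (20 − 20) − 0 = 0, and there is no ∂_3, so H_2 = 0.

H_2 = 0.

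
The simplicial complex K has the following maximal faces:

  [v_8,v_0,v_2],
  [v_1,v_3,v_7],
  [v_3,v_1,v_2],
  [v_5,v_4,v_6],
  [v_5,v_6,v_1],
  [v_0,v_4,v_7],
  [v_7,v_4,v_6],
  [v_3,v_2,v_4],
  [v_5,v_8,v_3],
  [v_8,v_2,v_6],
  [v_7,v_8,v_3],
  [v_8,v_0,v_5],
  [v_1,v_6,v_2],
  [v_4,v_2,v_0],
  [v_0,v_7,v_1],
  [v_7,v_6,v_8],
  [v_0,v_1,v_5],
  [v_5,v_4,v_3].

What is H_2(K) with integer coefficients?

Order the vertices as v_0 < v_1 < v_2 < v_3 < v_4 < v_5 < v_6 < v_7 < v_8. Listing each simplex with vertices in this order, K has dimension 2 with simplices:

  0-simplices (9): [v_0], [v_1], [v_2], [v_3], [v_4], [v_5], [v_6], [v_7], [v_8]
  1-simplices (27): (27 of them)
  2-simplices (18): (18 of them)

Hence C_0 ≅ Z^9, C_1 ≅ Z^27, C_2 ≅ Z^18.

∂_1: C_1 → C_0 is given by ∂[p,q] = [q] − [p].
The 9×27 boundary matrix has rank 8 and Smith normal form diag(1,1,1,1,1,1,1,1).

∂_2: C_2 → C_1 acts by ∂[p,q,r] = [q,r] − [p,r] + [p,q]. For instance
  ∂[v_1,v_5,v_6] = [v_5,v_6] − [v_1,v_6] + [v_1,v_5],
  ∂[v_3,v_4,v_5] = [v_4,v_5] − [v_3,v_5] + [v_3,v_4].
The 27×18 boundary matrix has rank 17 and Smith normal form diag(1,1,1,1,1,1,1,1,1,1,1,1,1,1,1,1,1).

Now H_k = ker ∂_k / im ∂_{k+1}, so:

  H_2: rank ker ∂_2 − rank ∂_3 = (18 − 17) − 0 = 1, and there is no ∂_3, so H_2 ≅ Z.

H_2 ≅ Z.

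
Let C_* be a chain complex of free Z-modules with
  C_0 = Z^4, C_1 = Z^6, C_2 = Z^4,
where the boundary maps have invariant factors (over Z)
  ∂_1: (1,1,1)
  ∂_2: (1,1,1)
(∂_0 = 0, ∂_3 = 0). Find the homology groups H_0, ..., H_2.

H_0 = Z,  H_1 = 0,  H_2 = Z.

H_0: b_0 = 4 − 0 − 3 = 1; torsion from ∂_1 factors > 1: none. So H_0 = Z.
H_1: b_1 = 6 − 3 − 3 = 0; torsion from ∂_2 factors > 1: none. So H_1 = 0.
H_2: b_2 = 4 − 3 − 0 = 1; torsion from ∂_3 factors > 1: none. So H_2 = Z.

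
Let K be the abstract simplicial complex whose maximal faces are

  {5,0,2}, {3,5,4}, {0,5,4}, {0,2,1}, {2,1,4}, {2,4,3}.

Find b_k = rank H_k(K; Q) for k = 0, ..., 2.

Take the total order 0 < 1 < 2 < 3 < 4 < 5 on the vertex set. Then K (dimension 2) consists of the simplices:

  0-simplices (6): [0], [1], [2], [3], [4], [5]
  1-simplices (12): [0,1], [0,2], [0,4], [0,5], [1,2], [1,4], [2,3], [2,4], [2,5], [3,4], [3,5], [4,5]
  2-simplices (6): [0,1,2], [0,2,5], [0,4,5], [1,2,4], [2,3,4], [3,4,5]

so the chain groups are C_0 ≅ Z^6, C_1 ≅ Z^12, C_2 ≅ Z^6.

∂_1: C_1 → C_0 sends each edge [p,q] (with p < q) to q − p.
This gives a 6×12 integer matrix of rank 5; reducing to Smith normal form yields diagonal entries (1,1,1,1,1).

Boundary ∂_2: C_2 → C_1 maps a triangle to the signed sum of its edges. For instance
  ∂[0,1,2] = [1,2] − [0,2] + [0,1],
  ∂[0,4,5] = [4,5] − [0,5] + [0,4].
This gives a 12×6 integer matrix of rank 6; reducing to Smith normal form yields diagonal entries (1,1,1,1,1,1).

Reading off H_k = ker ∂_k / im ∂_{k+1}:

  H_0: rank C_0 − rank ∂_1 = 6 − 5 = 1, and the invariant factors of ∂_1 are all 1, so H_0 ≅ Z.
  H_1: rank ker ∂_1 − rank ∂_2 = (12 − 5) − 6 = 1, and the invariant factors of ∂_2 are all 1, so H_1 ≅ Z.
  H_2: rank ker ∂_2 − rank ∂_3 = (6 − 6) − 0 = 0, and there is no ∂_3, so H_2 ≅ 0.

(K is a triangulation of the cylinder S^1 x I.)

Hence the Betti numbers are b_0 = 1, b_1 = 1, b_2 = 0.

b_0 = 1, b_1 = 1, b_2 = 0.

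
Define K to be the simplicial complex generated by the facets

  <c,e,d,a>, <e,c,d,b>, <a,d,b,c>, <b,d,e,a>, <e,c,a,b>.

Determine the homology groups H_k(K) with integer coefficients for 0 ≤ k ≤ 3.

H_0 = Z,  H_1 = 0,  H_2 = 0,  H_3 = Z.

Fix the vertex order a < b < c < d < e and write every simplex with vertices in increasing order. Then dim K = 3 and the simplices of K are:

  0-simplices (5): a, b, c, d, e
  1-simplices (10): ab, ac, ad, ae, bc, bd, be, cd, ce, de
  2-simplices (10): abc, abd, abe, acd, ace, ade, bcd, bce, bde, cde
  3-simplices (5): abcd, abce, abde, acde, bcde

giving chain groups C_0 ≅ Z^5, C_1 ≅ Z^10, C_2 ≅ Z^10, C_3 ≅ Z^5.

The boundary map ∂_1: C_1 → C_0 is given by ∂[p,q] = [q] − [p].
The 5×10 boundary matrix has rank 4 and Smith normal form diag(1,1,1,1).

∂_2: C_2 → C_1 maps a triangle to the signed sum of its edges. For instance
  ∂abd = bd − ad + ab,
  ∂abc = bc − ac + ab.
The 10×10 boundary matrix has rank 6 and Smith normal form diag(1,1,1,1,1,1).

∂_3: C_3 → C_2 sends each 3-simplex σ to the alternating sum Σ_i (−1)^i (σ with its i-th vertex removed). For instance
  ∂acde = cde − ade + ace − acd,
  ∂abcd = bcd − acd + abd − abc.
The resulting 10×5 matrix has rank 4, and its Smith normal form has invariant factors (1,1,1,1).

From H_k ≅ ker(∂_k) / im(∂_{k+1}) we obtain:

  H_0: rank C_0 − rank ∂_1 = 5 − 4 = 1, and the invariant factors of ∂_1 are all 1, so H_0 = Z.
  H_1: rank ker ∂_1 − rank ∂_2 = (10 − 4) − 6 = 0, and the invariant factors of ∂_2 are all 1, so H_1 = 0.
  H_2: rank ker ∂_2 − rank ∂_3 = (10 − 6) − 4 = 0, and the invariant factors of ∂_3 are all 1, so H_2 = 0.
  H_3: rank ker ∂_3 − rank ∂_4 = (5 − 4) − 0 = 1, and there is no ∂_4, so H_3 = Z.

(K is a triangulation of the 3-sphere S^3.)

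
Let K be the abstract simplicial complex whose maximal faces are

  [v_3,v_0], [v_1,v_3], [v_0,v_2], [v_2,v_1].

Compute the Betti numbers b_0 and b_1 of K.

Order the vertices as v_0 < v_1 < v_2 < v_3. Listing each simplex with vertices in this order, K has dimension 1 with simplices:

  0-simplices (4): [v_0], [v_1], [v_2], [v_3]
  1-simplices (4): [v_0,v_2], [v_0,v_3], [v_1,v_2], [v_1,v_3]

Hence C_0 ≅ Z^4, C_1 ≅ Z^4.

∂_1: C_1 → C_0 sends each edge [p,q] (with p < q) to q − p. For instance
  ∂[v_1,v_3] = [v_3] − [v_1].
As a 4×4 matrix over Z this has rank 3, with invariant factors (1,1,1).

Computing H_k = (kernel of ∂_k) / (image of ∂_{k+1}):

  H_0: rank C_0 − rank ∂_1 = 4 − 3 = 1, and the invariant factors of ∂_1 are all 1, so H_0 = Z.
  H_1: rank ker ∂_1 − rank ∂_2 = (4 − 3) − 0 = 1, and there is no ∂_2, so H_1 = Z.

As a check, the Euler characteristic is 4 − 4 = 0, which agrees with 1 − 1 = 0.

Hence the Betti numbers are b_0 = 1, b_1 = 1.

b_0 = 1, b_1 = 1.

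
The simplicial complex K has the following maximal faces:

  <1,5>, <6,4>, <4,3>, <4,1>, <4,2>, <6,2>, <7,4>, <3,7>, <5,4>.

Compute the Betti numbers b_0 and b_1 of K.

b_0 = 1, b_1 = 3.

Take the total order 1 < 2 < 3 < 4 < 5 < 6 < 7 on the vertex set. Then K (dimension 1) consists of the simplices:

  0-simplices (7): [1], [2], [3], [4], [5], [6], [7]
  1-simplices (9): [1,4], [1,5], [2,4], [2,6], [3,4], [3,7], [4,5], [4,6], [4,7]

so the chain groups are C_0 ≅ Z^7, C_1 ≅ Z^9.

Boundary ∂_1: C_1 → C_0 sends each edge [p,q] (with p < q) to q − p. For instance
  ∂[4,6] = [6] − [4].
This gives a 7×9 integer matrix of rank 6; reducing to Smith normal form yields diagonal entries (1,1,1,1,1,1).

Now H_k = ker ∂_k / im ∂_{k+1}, so:

  H_0: rank C_0 − rank ∂_1 = 7 − 6 = 1, and the invariant factors of ∂_1 are all 1, so H_0 = Z.
  H_1: rank ker ∂_1 − rank ∂_2 = (9 − 6) − 0 = 3, and there is no ∂_2, so H_1 = Z^3.

Hence the Betti numbers are b_0 = 1, b_1 = 3.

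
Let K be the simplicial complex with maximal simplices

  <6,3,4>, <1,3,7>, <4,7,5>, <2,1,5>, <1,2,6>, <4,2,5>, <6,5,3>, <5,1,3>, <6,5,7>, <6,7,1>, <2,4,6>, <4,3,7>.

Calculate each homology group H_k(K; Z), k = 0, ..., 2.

H_0 = Z,  H_1 = Z/2Z,  H_2 = 0.

K has 7 vertices, 18 edges, 12 triangles.
rank ∂_0 = 0, rank ∂_1 = 6 ⇒ b_0 = 7 − 0 − 6 = 1; all invariant factors of ∂_1 are 1 so no torsion. So H_0 = Z.
rank ∂_1 = 6, rank ∂_2 = 12 ⇒ b_1 = 18 − 6 − 12 = 0; ∂_2 has invariant factor(s) [2] giving torsion. So H_1 = Z/2Z.
rank ∂_2 = 12, rank ∂_3 = 0 ⇒ b_2 = 12 − 12 − 0 = 0. So H_2 = 0.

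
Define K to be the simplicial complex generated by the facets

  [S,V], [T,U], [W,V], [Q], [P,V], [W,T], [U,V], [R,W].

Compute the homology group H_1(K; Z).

H_1 = Z.

Fix the vertex order P < Q < R < S < T < U < V < W and write every simplex with vertices in increasing order. Then dim K = 1 and the simplices of K are:

  0-simplices (8): P, Q, R, S, T, U, V, W
  1-simplices (7): PV, RW, SV, TU, TW, UV, VW

so the chain groups are C_0 ≅ Z^8, C_1 ≅ Z^7.

Boundary ∂_1: C_1 → C_0 sends each edge [p,q] (with p < q) to q − p. For instance
  ∂PV = V − P.
The 8×7 boundary matrix has rank 6 and Smith normal form diag(1,1,1,1,1,1).

Computing H_k = (kernel of ∂_k) / (image of ∂_{k+1}):

  H_1: rank ker ∂_1 − rank ∂_2 = (7 − 6) − 0 = 1, and there is no ∂_2, so H_1 = Z.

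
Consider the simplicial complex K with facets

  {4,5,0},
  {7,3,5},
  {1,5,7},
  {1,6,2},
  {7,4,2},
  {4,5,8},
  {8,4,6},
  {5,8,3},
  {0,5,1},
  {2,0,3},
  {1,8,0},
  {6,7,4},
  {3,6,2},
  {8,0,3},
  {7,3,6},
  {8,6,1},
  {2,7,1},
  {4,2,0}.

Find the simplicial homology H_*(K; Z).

Order the vertices as 0 < 1 < 2 < 3 < 4 < 5 < 6 < 7 < 8. Listing each simplex with vertices in this order, K has dimension 2 with simplices:

  0-simplices (9): [0], [1], [2], [3], [4], [5], [6], [7], [8]
  1-simplices (27): (27 of them)
  2-simplices (18): [0,1,5], [0,1,8], [0,2,3], [0,2,4], [0,3,8], [0,4,5], [1,2,6], [1,2,7], [1,5,7], [1,6,8], [2,3,6], [2,4,7], [3,5,7], [3,5,8], [3,6,7], [4,5,8], [4,6,7], [4,6,8]

so the chain groups are C_0 ≅ Z^9, C_1 ≅ Z^27, C_2 ≅ Z^18.

The boundary map ∂_1: C_1 → C_0 sends each edge [p,q] (with p < q) to q − p. For instance
  ∂[2,3] = [3] − [2].
The 9×27 boundary matrix has rank 8 and Smith normal form diag(1,1,1,1,1,1,1,1).

∂_2: C_2 → C_1 acts by ∂[p,q,r] = [q,r] − [p,r] + [p,q]. For instance
  ∂[0,1,8] = [1,8] − [0,8] + [0,1],
  ∂[1,2,6] = [2,6] − [1,6] + [1,2].
This gives a 27×18 integer matrix of rank 18; reducing to Smith normal form yields diagonal entries (1,1,1,1,1,1,1,1,1,1,1,1,1,1,1,1,1,2).

Computing H_k = (kernel of ∂_k) / (image of ∂_{k+1}):

  H_0: rank C_0 − rank ∂_1 = 9 − 8 = 1, and the invariant factors of ∂_1 are all 1, so H_0 = Z.
  H_1: rank ker ∂_1 − rank ∂_2 = (27 − 8) − 18 = 1, and ∂_2 has invariant factor 2 > 1, so H_1 = Z ⊕ Z/2Z.
  H_2: rank ker ∂_2 − rank ∂_3 = (18 − 18) − 0 = 0, and there is no ∂_3, so H_2 = 0.

As a check, the Euler characteristic is 9 − 27 + 18 = 0, which agrees with 1 − 1 + 0 = 0.
(K is a triangulation of the Klein bottle.)

H_0 ≅ Z,  H_1 ≅ Z ⊕ Z/2Z,  H_2 = 0.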